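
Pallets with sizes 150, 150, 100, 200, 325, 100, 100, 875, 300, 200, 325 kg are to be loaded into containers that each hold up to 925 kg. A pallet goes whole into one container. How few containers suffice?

Total = 875 + 325 + 325 + 300 + 200 + 200 + 150 + 150 + 100 + 100 + 100 = 2825 kg.
Lower bound: ⌈2825/925⌉ = 4 containers.
A packing using 4 containers:
  container 1: 875 = 875
  container 2: 325 + 325 + 200 = 850
  container 3: 300 + 200 + 150 + 150 + 100 = 900
  container 4: 100 + 100 = 200
This matches the lower bound, so 4 is optimal.

4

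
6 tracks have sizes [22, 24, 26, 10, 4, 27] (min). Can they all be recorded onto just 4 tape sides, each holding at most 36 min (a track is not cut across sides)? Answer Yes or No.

Yes

A valid assignment using 4 tape sides:
  side 1: 27 + 4 = 31
  side 2: 26 + 10 = 36
  side 3: 24 = 24
  side 4: 22 = 22
Every load is within 36 min, so 4 tape sides suffice.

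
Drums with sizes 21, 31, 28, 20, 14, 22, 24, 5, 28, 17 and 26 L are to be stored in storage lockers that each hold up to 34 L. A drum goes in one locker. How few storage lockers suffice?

9

Total = 31 + 28 + 28 + 26 + 24 + 22 + 21 + 20 + 17 + 14 + 5 = 236 L.
Lower bound: ⌈236/34⌉ = 7 storage lockers.
Also, 8 drums each exceed 17 L, and no two of those can share a locker, so at least 8 storage lockers are needed.
A packing using 9 storage lockers:
  locker 1: 31 = 31
  locker 2: 28 + 5 = 33
  locker 3: 28 = 28
  locker 4: 26 = 26
  locker 5: 24 = 24
  locker 6: 22 = 22
  locker 7: 21 = 21
  locker 8: 20 + 14 = 34
  locker 9: 17 = 17
No arrangement into 8 storage lockers stays within capacity, so 9 is optimal.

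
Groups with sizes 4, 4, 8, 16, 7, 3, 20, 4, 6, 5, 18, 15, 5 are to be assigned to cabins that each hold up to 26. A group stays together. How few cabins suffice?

5

Total = 20 + 18 + 16 + 15 + 8 + 7 + 6 + 5 + 5 + 4 + 4 + 4 + 3 = 115.
Lower bound: ⌈115/26⌉ = 5 cabins.
A packing using 5 cabins:
  cabin 1: 20 + 6 = 26
  cabin 2: 18 + 8 = 26
  cabin 3: 16 + 7 + 3 = 26
  cabin 4: 15 + 5 + 5 = 25
  cabin 5: 4 + 4 + 4 = 12
This matches the lower bound, so 5 is optimal.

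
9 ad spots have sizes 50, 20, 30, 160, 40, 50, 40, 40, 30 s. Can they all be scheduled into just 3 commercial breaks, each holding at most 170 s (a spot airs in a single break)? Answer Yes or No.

A valid assignment using 3 commercial breaks:
  break 1: 160 = 160
  break 2: 50 + 50 + 40 + 30 = 170
  break 3: 40 + 40 + 30 + 20 = 130
Every load is within 170 s, so 3 commercial breaks suffice.

Yes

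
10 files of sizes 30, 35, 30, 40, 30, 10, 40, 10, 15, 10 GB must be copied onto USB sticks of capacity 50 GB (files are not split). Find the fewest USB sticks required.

Total = 40 + 40 + 35 + 30 + 30 + 30 + 15 + 10 + 10 + 10 = 250 GB.
Lower bound: ⌈250/50⌉ = 5 USB sticks.
Also, 6 files each exceed 25 GB, and no two of those can share a USB stick, so at least 6 USB sticks are needed.
A packing using 6 USB sticks:
  USB stick 1: 40 + 10 = 50
  USB stick 2: 40 + 10 = 50
  USB stick 3: 35 + 15 = 50
  USB stick 4: 30 + 10 = 40
  USB stick 5: 30 = 30
  USB stick 6: 30 = 30
This matches the lower bound, so 6 is optimal.

6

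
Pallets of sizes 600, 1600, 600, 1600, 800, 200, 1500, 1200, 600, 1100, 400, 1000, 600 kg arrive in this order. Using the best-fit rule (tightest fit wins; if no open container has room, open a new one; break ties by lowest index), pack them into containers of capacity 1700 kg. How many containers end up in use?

8

  600 → container 1 (new)  [load 600/1700]
  1600 → container 2 (new)  [load 1600/1700]
  600 → container 1  [load 1200/1700]
  1600 → container 3 (new)  [load 1600/1700]
  800 → container 4 (new)  [load 800/1700]
  200 → container 1  [load 1400/1700]
  1500 → container 5 (new)  [load 1500/1700]
  1200 → container 6 (new)  [load 1200/1700]
  600 → container 4  [load 1400/1700]
  1100 → container 7 (new)  [load 1100/1700]
  400 → container 6  [load 1600/1700]
  1000 → container 8 (new)  [load 1000/1700]
  600 → container 7  [load 1700/1700]
8 containers opened.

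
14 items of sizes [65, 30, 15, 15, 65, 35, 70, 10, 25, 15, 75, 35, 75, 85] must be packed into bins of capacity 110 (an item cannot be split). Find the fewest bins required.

6

Total = 85 + 75 + 75 + 70 + 65 + 65 + 35 + 35 + 30 + 25 + 15 + 15 + 15 + 10 = 615.
Lower bound: ⌈615/110⌉ = 6 bins.
A packing using 6 bins:
  bin 1: 85 + 25 = 110
  bin 2: 75 + 35 = 110
  bin 3: 75 + 35 = 110
  bin 4: 70 + 30 + 10 = 110
  bin 5: 65 + 15 + 15 + 15 = 110
  bin 6: 65 = 65
This matches the lower bound, so 6 is optimal.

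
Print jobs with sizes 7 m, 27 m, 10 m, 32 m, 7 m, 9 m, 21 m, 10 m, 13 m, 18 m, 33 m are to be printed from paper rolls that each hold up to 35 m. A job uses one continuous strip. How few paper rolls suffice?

Total = 33 + 32 + 27 + 21 + 18 + 13 + 10 + 10 + 9 + 7 + 7 = 187 m.
Lower bound: ⌈187/35⌉ = 6 paper rolls.
A packing using 6 paper rolls:
  roll 1: 33 = 33
  roll 2: 32 = 32
  roll 3: 27 + 7 = 34
  roll 4: 21 + 13 = 34
  roll 5: 18 + 10 + 7 = 35
  roll 6: 10 + 9 = 19
This matches the lower bound, so 6 is optimal.

6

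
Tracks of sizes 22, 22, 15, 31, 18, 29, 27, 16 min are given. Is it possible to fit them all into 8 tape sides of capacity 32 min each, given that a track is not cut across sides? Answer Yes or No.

Yes

A valid assignment using 7 tape sides:
  side 1: 31 = 31
  side 2: 29 = 29
  side 3: 27 = 27
  side 4: 22 = 22
  side 5: 22 = 22
  side 6: 18 = 18
  side 7: 16 + 15 = 31
That uses only 7 ≤ 8, so 8 tape sides are enough.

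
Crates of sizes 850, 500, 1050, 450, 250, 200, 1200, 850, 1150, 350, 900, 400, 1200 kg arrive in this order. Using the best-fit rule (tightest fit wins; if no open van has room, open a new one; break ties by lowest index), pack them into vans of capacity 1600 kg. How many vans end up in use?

7

  850 → van 1 (new)  [load 850/1600]
  500 → van 1  [load 1350/1600]
  1050 → van 2 (new)  [load 1050/1600]
  450 → van 2  [load 1500/1600]
  250 → van 1  [load 1600/1600]
  200 → van 3 (new)  [load 200/1600]
  1200 → van 3  [load 1400/1600]
  850 → van 4 (new)  [load 850/1600]
  1150 → van 5 (new)  [load 1150/1600]
  350 → van 5  [load 1500/1600]
  900 → van 6 (new)  [load 900/1600]
  400 → van 6  [load 1300/1600]
  1200 → van 7 (new)  [load 1200/1600]
7 vans opened.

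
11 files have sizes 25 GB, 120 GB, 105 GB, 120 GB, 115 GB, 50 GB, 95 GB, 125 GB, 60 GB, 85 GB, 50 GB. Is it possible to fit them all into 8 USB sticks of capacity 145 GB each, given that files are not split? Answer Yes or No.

Yes

A valid assignment using 8 USB sticks:
  USB stick 1: 125 = 125
  USB stick 2: 120 + 25 = 145
  USB stick 3: 120 = 120
  USB stick 4: 115 = 115
  USB stick 5: 105 = 105
  USB stick 6: 95 + 50 = 145
  USB stick 7: 85 + 60 = 145
  USB stick 8: 50 = 50
Every load is within 145 GB, so 8 USB sticks suffice.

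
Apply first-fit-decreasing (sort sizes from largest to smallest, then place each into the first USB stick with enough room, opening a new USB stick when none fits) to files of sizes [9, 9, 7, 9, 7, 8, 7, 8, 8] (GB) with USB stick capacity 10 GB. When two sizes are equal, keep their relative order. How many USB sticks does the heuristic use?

9

Sorted descending: 9, 9, 9, 8, 8, 8, 7, 7, 7.
  9 → USB stick 1 (new)  [load 9/10]
  9 → USB stick 2 (new)  [load 9/10]
  9 → USB stick 3 (new)  [load 9/10]
  8 → USB stick 4 (new)  [load 8/10]
  8 → USB stick 5 (new)  [load 8/10]
  8 → USB stick 6 (new)  [load 8/10]
  7 → USB stick 7 (new)  [load 7/10]
  7 → USB stick 8 (new)  [load 7/10]
  7 → USB stick 9 (new)  [load 7/10]
9 USB sticks opened.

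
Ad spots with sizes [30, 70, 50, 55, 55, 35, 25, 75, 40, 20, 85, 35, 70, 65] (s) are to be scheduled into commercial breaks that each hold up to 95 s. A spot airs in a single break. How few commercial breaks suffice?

Total = 85 + 75 + 70 + 70 + 65 + 55 + 55 + 50 + 40 + 35 + 35 + 30 + 25 + 20 = 710 s.
Lower bound: ⌈710/95⌉ = 8 commercial breaks.
A packing using 8 commercial breaks:
  break 1: 85 = 85
  break 2: 75 + 20 = 95
  break 3: 70 + 25 = 95
  break 4: 70 = 70
  break 5: 65 + 30 = 95
  break 6: 55 + 40 = 95
  break 7: 55 + 35 = 90
  break 8: 50 + 35 = 85
This matches the lower bound, so 8 is optimal.

8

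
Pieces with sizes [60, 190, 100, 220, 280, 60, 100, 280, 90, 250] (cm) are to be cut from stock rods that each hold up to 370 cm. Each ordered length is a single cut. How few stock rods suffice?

5

Total = 280 + 280 + 250 + 220 + 190 + 100 + 100 + 90 + 60 + 60 = 1630 cm.
Lower bound: ⌈1630/370⌉ = 5 stock rods.
A packing using 5 stock rods:
  stock rod 1: 280 + 90 = 370
  stock rod 2: 280 + 60 = 340
  stock rod 3: 250 + 100 = 350
  stock rod 4: 220 + 100 = 320
  stock rod 5: 190 + 60 = 250
This matches the lower bound, so 5 is optimal.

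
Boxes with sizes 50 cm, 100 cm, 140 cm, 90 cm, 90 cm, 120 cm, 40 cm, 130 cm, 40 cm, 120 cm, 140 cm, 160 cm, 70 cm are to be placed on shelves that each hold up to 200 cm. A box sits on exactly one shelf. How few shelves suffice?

8

Total = 160 + 140 + 140 + 130 + 120 + 120 + 100 + 90 + 90 + 70 + 50 + 40 + 40 = 1290 cm.
Lower bound: ⌈1290/200⌉ = 7 shelves.
A packing using 8 shelves:
  shelf 1: 160 + 40 = 200
  shelf 2: 140 + 50 = 190
  shelf 3: 140 + 40 = 180
  shelf 4: 130 + 70 = 200
  shelf 5: 120 = 120
  shelf 6: 120 = 120
  shelf 7: 100 + 90 = 190
  shelf 8: 90 = 90
No arrangement into 7 shelves stays within capacity, so 8 is optimal.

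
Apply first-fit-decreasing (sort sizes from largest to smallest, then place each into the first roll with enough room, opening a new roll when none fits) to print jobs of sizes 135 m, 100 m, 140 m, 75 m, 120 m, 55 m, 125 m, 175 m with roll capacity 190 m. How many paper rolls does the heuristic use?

Sorted descending: 175, 140, 135, 125, 120, 100, 75, 55.
  175 → roll 1 (new)  [load 175/190]
  140 → roll 2 (new)  [load 140/190]
  135 → roll 3 (new)  [load 135/190]
  125 → roll 4 (new)  [load 125/190]
  120 → roll 5 (new)  [load 120/190]
  100 → roll 6 (new)  [load 100/190]
  75 → roll 6  [load 175/190]
  55 → roll 3  [load 190/190]
6 paper rolls opened.

6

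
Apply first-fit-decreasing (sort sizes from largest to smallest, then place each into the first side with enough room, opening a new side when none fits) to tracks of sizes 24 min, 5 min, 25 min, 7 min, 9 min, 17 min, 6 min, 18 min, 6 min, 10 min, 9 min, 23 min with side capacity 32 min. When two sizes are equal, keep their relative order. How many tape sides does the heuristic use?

Sorted descending: 25, 24, 23, 18, 17, 10, 9, 9, 7, 6, 6, 5.
  25 → side 1 (new)  [load 25/32]
  24 → side 2 (new)  [load 24/32]
  23 → side 3 (new)  [load 23/32]
  18 → side 4 (new)  [load 18/32]
  17 → side 5 (new)  [load 17/32]
  10 → side 4  [load 28/32]
  9 → side 3  [load 32/32]
  9 → side 5  [load 26/32]
  7 → side 1  [load 32/32]
  6 → side 2  [load 30/32]
  6 → side 5  [load 32/32]
  5 → side 6 (new)  [load 5/32]
6 tape sides opened.

6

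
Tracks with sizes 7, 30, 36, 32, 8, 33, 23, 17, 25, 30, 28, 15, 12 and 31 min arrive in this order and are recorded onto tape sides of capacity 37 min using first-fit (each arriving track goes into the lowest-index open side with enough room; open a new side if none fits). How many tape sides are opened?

10

  7 → side 1 (new)  [load 7/37]
  30 → side 1  [load 37/37]
  36 → side 2 (new)  [load 36/37]
  32 → side 3 (new)  [load 32/37]
  8 → side 4 (new)  [load 8/37]
  33 → side 5 (new)  [load 33/37]
  23 → side 4  [load 31/37]
  17 → side 6 (new)  [load 17/37]
  25 → side 7 (new)  [load 25/37]
  30 → side 8 (new)  [load 30/37]
  28 → side 9 (new)  [load 28/37]
  15 → side 6  [load 32/37]
  12 → side 7  [load 37/37]
  31 → side 10 (new)  [load 31/37]
10 tape sides opened.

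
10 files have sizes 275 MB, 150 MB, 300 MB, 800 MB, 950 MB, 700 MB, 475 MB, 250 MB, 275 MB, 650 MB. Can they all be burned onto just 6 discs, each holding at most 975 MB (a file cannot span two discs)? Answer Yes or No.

A valid assignment using 6 discs:
  disc 1: 950 = 950
  disc 2: 800 + 150 = 950
  disc 3: 700 + 275 = 975
  disc 4: 650 + 300 = 950
  disc 5: 475 + 275 = 750
  disc 6: 250 = 250
Every load is within 975 MB, so 6 discs suffice.

Yes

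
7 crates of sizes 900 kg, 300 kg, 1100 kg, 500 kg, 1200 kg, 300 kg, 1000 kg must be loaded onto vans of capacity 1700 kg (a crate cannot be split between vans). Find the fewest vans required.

Total = 1200 + 1100 + 1000 + 900 + 500 + 300 + 300 = 5300 kg.
Lower bound: ⌈5300/1700⌉ = 4 vans.
A packing using 4 vans:
  van 1: 1200 + 500 = 1700
  van 2: 1100 + 300 + 300 = 1700
  van 3: 1000 = 1000
  van 4: 900 = 900
This matches the lower bound, so 4 is optimal.

4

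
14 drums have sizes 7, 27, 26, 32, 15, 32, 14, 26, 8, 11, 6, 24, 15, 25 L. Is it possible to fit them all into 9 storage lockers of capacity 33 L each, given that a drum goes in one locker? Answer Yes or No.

Yes

A valid assignment using 9 storage lockers:
  locker 1: 32 = 32
  locker 2: 32 = 32
  locker 3: 27 + 6 = 33
  locker 4: 26 + 7 = 33
  locker 5: 26 = 26
  locker 6: 25 + 8 = 33
  locker 7: 24 = 24
  locker 8: 15 + 15 = 30
  locker 9: 14 + 11 = 25
Every load is within 33 L, so 9 storage lockers suffice.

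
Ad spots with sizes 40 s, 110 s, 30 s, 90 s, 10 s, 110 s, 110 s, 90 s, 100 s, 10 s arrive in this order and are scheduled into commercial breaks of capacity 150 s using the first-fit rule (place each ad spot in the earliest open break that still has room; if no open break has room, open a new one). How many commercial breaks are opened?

  40 → break 1 (new)  [load 40/150]
  110 → break 1  [load 150/150]
  30 → break 2 (new)  [load 30/150]
  90 → break 2  [load 120/150]
  10 → break 2  [load 130/150]
  110 → break 3 (new)  [load 110/150]
  110 → break 4 (new)  [load 110/150]
  90 → break 5 (new)  [load 90/150]
  100 → break 6 (new)  [load 100/150]
  10 → break 2  [load 140/150]
6 commercial breaks opened.

6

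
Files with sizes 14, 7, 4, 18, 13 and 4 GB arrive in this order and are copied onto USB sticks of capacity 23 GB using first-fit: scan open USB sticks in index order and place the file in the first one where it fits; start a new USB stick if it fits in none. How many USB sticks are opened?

3

  14 → USB stick 1 (new)  [load 14/23]
  7 → USB stick 1  [load 21/23]
  4 → USB stick 2 (new)  [load 4/23]
  18 → USB stick 2  [load 22/23]
  13 → USB stick 3 (new)  [load 13/23]
  4 → USB stick 3  [load 17/23]
3 USB sticks opened.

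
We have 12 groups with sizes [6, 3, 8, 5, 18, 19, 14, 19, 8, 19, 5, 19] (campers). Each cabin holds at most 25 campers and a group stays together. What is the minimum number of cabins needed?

Total = 19 + 19 + 19 + 19 + 18 + 14 + 8 + 8 + 6 + 5 + 5 + 3 = 143 campers.
Lower bound: ⌈143/25⌉ = 6 cabins.
A packing using 7 cabins:
  cabin 1: 19 + 6 = 25
  cabin 2: 19 + 5 = 24
  cabin 3: 19 + 5 = 24
  cabin 4: 19 + 3 = 22
  cabin 5: 18 = 18
  cabin 6: 14 + 8 = 22
  cabin 7: 8 = 8
No arrangement into 6 cabins stays within capacity, so 7 is optimal.

7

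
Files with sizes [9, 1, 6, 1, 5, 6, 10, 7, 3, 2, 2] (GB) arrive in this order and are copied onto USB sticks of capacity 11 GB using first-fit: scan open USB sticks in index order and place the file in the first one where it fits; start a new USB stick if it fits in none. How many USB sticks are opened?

5

  9 → USB stick 1 (new)  [load 9/11]
  1 → USB stick 1  [load 10/11]
  6 → USB stick 2 (new)  [load 6/11]
  1 → USB stick 1  [load 11/11]
  5 → USB stick 2  [load 11/11]
  6 → USB stick 3 (new)  [load 6/11]
  10 → USB stick 4 (new)  [load 10/11]
  7 → USB stick 5 (new)  [load 7/11]
  3 → USB stick 3  [load 9/11]
  2 → USB stick 3  [load 11/11]
  2 → USB stick 5  [load 9/11]
5 USB sticks opened.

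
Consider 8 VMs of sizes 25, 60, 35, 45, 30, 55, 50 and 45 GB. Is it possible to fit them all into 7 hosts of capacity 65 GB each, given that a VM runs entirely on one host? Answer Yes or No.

A valid assignment using 7 hosts:
  host 1: 60 = 60
  host 2: 55 = 55
  host 3: 50 = 50
  host 4: 45 = 45
  host 5: 45 = 45
  host 6: 35 + 30 = 65
  host 7: 25 = 25
Every load is within 65 GB, so 7 hosts suffice.

Yes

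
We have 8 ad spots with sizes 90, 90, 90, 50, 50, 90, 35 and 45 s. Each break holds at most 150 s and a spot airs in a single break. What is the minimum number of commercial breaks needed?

Total = 90 + 90 + 90 + 90 + 50 + 50 + 45 + 35 = 540 s.
Lower bound: ⌈540/150⌉ = 4 commercial breaks.
A packing using 4 commercial breaks:
  break 1: 90 + 50 = 140
  break 2: 90 + 50 = 140
  break 3: 90 + 45 = 135
  break 4: 90 + 35 = 125
This matches the lower bound, so 4 is optimal.

4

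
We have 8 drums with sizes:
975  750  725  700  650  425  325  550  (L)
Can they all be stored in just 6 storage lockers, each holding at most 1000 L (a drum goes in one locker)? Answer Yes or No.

A valid assignment using 6 storage lockers:
  locker 1: 975 = 975
  locker 2: 750 = 750
  locker 3: 725 = 725
  locker 4: 700 = 700
  locker 5: 650 + 325 = 975
  locker 6: 550 + 425 = 975
Every load is within 1000 L, so 6 storage lockers suffice.

Yes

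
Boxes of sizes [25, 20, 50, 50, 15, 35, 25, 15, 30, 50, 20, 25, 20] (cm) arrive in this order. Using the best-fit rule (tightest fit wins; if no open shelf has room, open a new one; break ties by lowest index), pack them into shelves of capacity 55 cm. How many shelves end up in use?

  25 → shelf 1 (new)  [load 25/55]
  20 → shelf 1  [load 45/55]
  50 → shelf 2 (new)  [load 50/55]
  50 → shelf 3 (new)  [load 50/55]
  15 → shelf 4 (new)  [load 15/55]
  35 → shelf 4  [load 50/55]
  25 → shelf 5 (new)  [load 25/55]
  15 → shelf 5  [load 40/55]
  30 → shelf 6 (new)  [load 30/55]
  50 → shelf 7 (new)  [load 50/55]
  20 → shelf 6  [load 50/55]
  25 → shelf 8 (new)  [load 25/55]
  20 → shelf 8  [load 45/55]
8 shelves opened.

8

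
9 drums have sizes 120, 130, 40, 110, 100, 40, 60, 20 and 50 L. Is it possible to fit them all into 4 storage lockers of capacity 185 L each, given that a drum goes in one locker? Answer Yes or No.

A valid assignment using 4 storage lockers:
  locker 1: 130 + 50 = 180
  locker 2: 120 + 60 = 180
  locker 3: 110 + 40 + 20 = 170
  locker 4: 100 + 40 = 140
Every load is within 185 L, so 4 storage lockers suffice.

Yes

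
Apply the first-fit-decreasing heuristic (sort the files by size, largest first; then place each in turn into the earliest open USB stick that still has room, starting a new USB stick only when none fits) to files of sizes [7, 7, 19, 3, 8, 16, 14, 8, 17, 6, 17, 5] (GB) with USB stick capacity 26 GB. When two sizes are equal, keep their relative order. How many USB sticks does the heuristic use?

5

Sorted descending: 19, 17, 17, 16, 14, 8, 8, 7, 7, 6, 5, 3.
  19 → USB stick 1 (new)  [load 19/26]
  17 → USB stick 2 (new)  [load 17/26]
  17 → USB stick 3 (new)  [load 17/26]
  16 → USB stick 4 (new)  [load 16/26]
  14 → USB stick 5 (new)  [load 14/26]
  8 → USB stick 2  [load 25/26]
  8 → USB stick 3  [load 25/26]
  7 → USB stick 1  [load 26/26]
  7 → USB stick 4  [load 23/26]
  6 → USB stick 5  [load 20/26]
  5 → USB stick 5  [load 25/26]
  3 → USB stick 4  [load 26/26]
5 USB sticks opened.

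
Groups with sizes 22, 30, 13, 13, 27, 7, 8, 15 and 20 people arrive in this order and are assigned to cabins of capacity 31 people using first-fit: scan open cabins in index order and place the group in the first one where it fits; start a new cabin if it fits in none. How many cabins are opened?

  22 → cabin 1 (new)  [load 22/31]
  30 → cabin 2 (new)  [load 30/31]
  13 → cabin 3 (new)  [load 13/31]
  13 → cabin 3  [load 26/31]
  27 → cabin 4 (new)  [load 27/31]
  7 → cabin 1  [load 29/31]
  8 → cabin 5 (new)  [load 8/31]
  15 → cabin 5  [load 23/31]
  20 → cabin 6 (new)  [load 20/31]
6 cabins opened.

6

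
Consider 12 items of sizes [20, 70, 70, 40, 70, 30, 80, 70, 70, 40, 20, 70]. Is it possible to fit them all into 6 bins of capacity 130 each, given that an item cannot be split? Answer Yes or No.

No

Total = 650; ⌈650/130⌉ = 5.
7 items each exceed half the capacity and cannot share a bin, forcing at least 7 bins.
At least 7 bins are required, but only 6 are allowed.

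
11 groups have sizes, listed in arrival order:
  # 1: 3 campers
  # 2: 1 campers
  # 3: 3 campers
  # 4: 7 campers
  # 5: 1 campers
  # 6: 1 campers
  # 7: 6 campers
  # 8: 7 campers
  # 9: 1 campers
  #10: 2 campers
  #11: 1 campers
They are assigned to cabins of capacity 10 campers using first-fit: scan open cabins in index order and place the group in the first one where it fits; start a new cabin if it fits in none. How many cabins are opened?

  3 → cabin 1 (new)  [load 3/10]
  1 → cabin 1  [load 4/10]
  3 → cabin 1  [load 7/10]
  7 → cabin 2 (new)  [load 7/10]
  1 → cabin 1  [load 8/10]
  1 → cabin 1  [load 9/10]
  6 → cabin 3 (new)  [load 6/10]
  7 → cabin 4 (new)  [load 7/10]
  1 → cabin 1  [load 10/10]
  2 → cabin 2  [load 9/10]
  1 → cabin 2  [load 10/10]
4 cabins opened.

4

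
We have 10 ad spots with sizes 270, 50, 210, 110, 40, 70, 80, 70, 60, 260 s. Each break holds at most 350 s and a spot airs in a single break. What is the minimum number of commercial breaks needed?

Total = 270 + 260 + 210 + 110 + 80 + 70 + 70 + 60 + 50 + 40 = 1220 s.
Lower bound: ⌈1220/350⌉ = 4 commercial breaks.
A packing using 4 commercial breaks:
  break 1: 270 + 80 = 350
  break 2: 260 + 70 = 330
  break 3: 210 + 110 = 320
  break 4: 70 + 60 + 50 + 40 = 220
This matches the lower bound, so 4 is optimal.

4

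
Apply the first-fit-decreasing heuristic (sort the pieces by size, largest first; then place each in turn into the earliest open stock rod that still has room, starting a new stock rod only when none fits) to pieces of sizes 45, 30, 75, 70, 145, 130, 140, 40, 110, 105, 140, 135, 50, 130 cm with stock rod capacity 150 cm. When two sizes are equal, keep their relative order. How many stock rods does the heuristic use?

10

Sorted descending: 145, 140, 140, 135, 130, 130, 110, 105, 75, 70, 50, 45, 40, 30.
  145 → stock rod 1 (new)  [load 145/150]
  140 → stock rod 2 (new)  [load 140/150]
  140 → stock rod 3 (new)  [load 140/150]
  135 → stock rod 4 (new)  [load 135/150]
  130 → stock rod 5 (new)  [load 130/150]
  130 → stock rod 6 (new)  [load 130/150]
  110 → stock rod 7 (new)  [load 110/150]
  105 → stock rod 8 (new)  [load 105/150]
  75 → stock rod 9 (new)  [load 75/150]
  70 → stock rod 9  [load 145/150]
  50 → stock rod 10 (new)  [load 50/150]
  45 → stock rod 8  [load 150/150]
  40 → stock rod 7  [load 150/150]
  30 → stock rod 10  [load 80/150]
10 stock rods opened.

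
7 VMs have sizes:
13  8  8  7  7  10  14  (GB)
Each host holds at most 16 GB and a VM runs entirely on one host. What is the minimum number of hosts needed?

5

Total = 14 + 13 + 10 + 8 + 8 + 7 + 7 = 67 GB.
Lower bound: ⌈67/16⌉ = 5 hosts.
A packing using 5 hosts:
  host 1: 14 = 14
  host 2: 13 = 13
  host 3: 10 = 10
  host 4: 8 + 8 = 16
  host 5: 7 + 7 = 14
This matches the lower bound, so 5 is optimal.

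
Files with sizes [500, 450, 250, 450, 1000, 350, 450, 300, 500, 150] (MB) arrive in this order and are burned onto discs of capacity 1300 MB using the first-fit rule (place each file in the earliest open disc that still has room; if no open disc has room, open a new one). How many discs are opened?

4

  500 → disc 1 (new)  [load 500/1300]
  450 → disc 1  [load 950/1300]
  250 → disc 1  [load 1200/1300]
  450 → disc 2 (new)  [load 450/1300]
  1000 → disc 3 (new)  [load 1000/1300]
  350 → disc 2  [load 800/1300]
  450 → disc 2  [load 1250/1300]
  300 → disc 3  [load 1300/1300]
  500 → disc 4 (new)  [load 500/1300]
  150 → disc 4  [load 650/1300]
4 discs opened.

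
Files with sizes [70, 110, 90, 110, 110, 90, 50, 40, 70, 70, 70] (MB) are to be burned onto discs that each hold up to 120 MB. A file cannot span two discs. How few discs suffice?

Total = 110 + 110 + 110 + 90 + 90 + 70 + 70 + 70 + 70 + 50 + 40 = 880 MB.
Lower bound: ⌈880/120⌉ = 8 discs.
Also, 9 files each exceed 60 MB, and no two of those can share a disc, so at least 9 discs are needed.
A packing using 9 discs:
  disc 1: 110 = 110
  disc 2: 110 = 110
  disc 3: 110 = 110
  disc 4: 90 = 90
  disc 5: 90 = 90
  disc 6: 70 + 50 = 120
  disc 7: 70 + 40 = 110
  disc 8: 70 = 70
  disc 9: 70 = 70
This matches the lower bound, so 9 is optimal.

9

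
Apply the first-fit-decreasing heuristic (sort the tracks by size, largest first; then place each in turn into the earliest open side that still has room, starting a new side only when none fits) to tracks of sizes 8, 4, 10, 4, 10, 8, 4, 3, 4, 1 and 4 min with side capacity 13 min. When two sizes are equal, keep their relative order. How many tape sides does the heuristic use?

5

Sorted descending: 10, 10, 8, 8, 4, 4, 4, 4, 4, 3, 1.
  10 → side 1 (new)  [load 10/13]
  10 → side 2 (new)  [load 10/13]
  8 → side 3 (new)  [load 8/13]
  8 → side 4 (new)  [load 8/13]
  4 → side 3  [load 12/13]
  4 → side 4  [load 12/13]
  4 → side 5 (new)  [load 4/13]
  4 → side 5  [load 8/13]
  4 → side 5  [load 12/13]
  3 → side 1  [load 13/13]
  1 → side 2  [load 11/13]
5 tape sides opened.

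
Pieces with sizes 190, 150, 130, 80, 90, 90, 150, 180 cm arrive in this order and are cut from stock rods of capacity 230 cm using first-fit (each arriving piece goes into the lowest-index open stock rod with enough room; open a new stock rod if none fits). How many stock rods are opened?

  190 → stock rod 1 (new)  [load 190/230]
  150 → stock rod 2 (new)  [load 150/230]
  130 → stock rod 3 (new)  [load 130/230]
  80 → stock rod 2  [load 230/230]
  90 → stock rod 3  [load 220/230]
  90 → stock rod 4 (new)  [load 90/230]
  150 → stock rod 5 (new)  [load 150/230]
  180 → stock rod 6 (new)  [load 180/230]
6 stock rods opened.

6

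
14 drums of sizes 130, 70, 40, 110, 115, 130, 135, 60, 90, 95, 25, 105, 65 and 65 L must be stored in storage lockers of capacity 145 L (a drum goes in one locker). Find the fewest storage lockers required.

Total = 135 + 130 + 130 + 115 + 110 + 105 + 95 + 90 + 70 + 65 + 65 + 60 + 40 + 25 = 1235 L.
Lower bound: ⌈1235/145⌉ = 9 storage lockers.
A packing using 10 storage lockers:
  locker 1: 135 = 135
  locker 2: 130 = 130
  locker 3: 130 = 130
  locker 4: 115 + 25 = 140
  locker 5: 110 = 110
  locker 6: 105 + 40 = 145
  locker 7: 95 = 95
  locker 8: 90 = 90
  locker 9: 70 + 65 = 135
  locker 10: 65 + 60 = 125
No arrangement into 9 storage lockers stays within capacity, so 10 is optimal.

10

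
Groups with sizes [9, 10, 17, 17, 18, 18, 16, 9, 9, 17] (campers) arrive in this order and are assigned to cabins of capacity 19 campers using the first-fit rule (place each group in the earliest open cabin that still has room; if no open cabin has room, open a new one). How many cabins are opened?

  9 → cabin 1 (new)  [load 9/19]
  10 → cabin 1  [load 19/19]
  17 → cabin 2 (new)  [load 17/19]
  17 → cabin 3 (new)  [load 17/19]
  18 → cabin 4 (new)  [load 18/19]
  18 → cabin 5 (new)  [load 18/19]
  16 → cabin 6 (new)  [load 16/19]
  9 → cabin 7 (new)  [load 9/19]
  9 → cabin 7  [load 18/19]
  17 → cabin 8 (new)  [load 17/19]
8 cabins opened.

8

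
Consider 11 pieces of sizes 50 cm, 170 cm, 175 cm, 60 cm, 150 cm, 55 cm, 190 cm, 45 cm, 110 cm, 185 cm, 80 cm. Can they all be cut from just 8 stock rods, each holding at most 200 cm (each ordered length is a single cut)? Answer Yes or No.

Yes

A valid assignment using 7 stock rods:
  stock rod 1: 190 = 190
  stock rod 2: 185 = 185
  stock rod 3: 175 = 175
  stock rod 4: 170 = 170
  stock rod 5: 150 + 50 = 200
  stock rod 6: 110 + 80 = 190
  stock rod 7: 60 + 55 + 45 = 160
That uses only 7 ≤ 8, so 8 stock rods are enough.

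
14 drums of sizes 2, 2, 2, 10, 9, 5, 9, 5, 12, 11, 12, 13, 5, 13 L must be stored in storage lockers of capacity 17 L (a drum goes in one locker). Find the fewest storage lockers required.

8

Total = 13 + 13 + 12 + 12 + 11 + 10 + 9 + 9 + 5 + 5 + 5 + 2 + 2 + 2 = 110 L.
Lower bound: ⌈110/17⌉ = 7 storage lockers.
Also, 8 drums each exceed 17/2 L, and no two of those can share a locker, so at least 8 storage lockers are needed.
A packing using 8 storage lockers:
  locker 1: 13 + 2 + 2 = 17
  locker 2: 13 + 2 = 15
  locker 3: 12 + 5 = 17
  locker 4: 12 + 5 = 17
  locker 5: 11 + 5 = 16
  locker 6: 10 = 10
  locker 7: 9 = 9
  locker 8: 9 = 9
This matches the lower bound, so 8 is optimal.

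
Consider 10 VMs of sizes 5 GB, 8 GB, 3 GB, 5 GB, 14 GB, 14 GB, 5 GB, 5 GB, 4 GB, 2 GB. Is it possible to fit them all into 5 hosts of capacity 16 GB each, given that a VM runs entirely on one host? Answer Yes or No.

Yes

A valid assignment using 5 hosts:
  host 1: 14 + 2 = 16
  host 2: 14 = 14
  host 3: 8 + 5 + 3 = 16
  host 4: 5 + 5 + 5 = 15
  host 5: 4 = 4
Every load is within 16 GB, so 5 hosts suffice.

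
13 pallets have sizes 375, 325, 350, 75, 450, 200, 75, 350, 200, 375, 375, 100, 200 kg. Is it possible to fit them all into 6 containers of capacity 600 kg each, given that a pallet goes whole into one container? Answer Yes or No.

Total = 3450 kg; ⌈3450/600⌉ = 6.
7 pallets each exceed half the capacity and cannot share a container, forcing at least 7 containers.
At least 7 containers are required, but only 6 are allowed.

No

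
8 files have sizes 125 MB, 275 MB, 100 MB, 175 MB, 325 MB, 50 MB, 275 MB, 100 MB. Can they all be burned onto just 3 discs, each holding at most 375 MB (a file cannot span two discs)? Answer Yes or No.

No

Total = 1425 MB; ⌈1425/375⌉ = 4.
At least 4 discs are required, but only 3 are allowed.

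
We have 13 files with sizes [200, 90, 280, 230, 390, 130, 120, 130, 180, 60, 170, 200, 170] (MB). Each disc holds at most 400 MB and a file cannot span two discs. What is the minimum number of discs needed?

6

Total = 390 + 280 + 230 + 200 + 200 + 180 + 170 + 170 + 130 + 130 + 120 + 90 + 60 = 2350 MB.
Lower bound: ⌈2350/400⌉ = 6 discs.
A packing using 6 discs:
  disc 1: 390 = 390
  disc 2: 280 + 120 = 400
  disc 3: 230 + 170 = 400
  disc 4: 200 + 200 = 400
  disc 5: 180 + 130 + 90 = 400
  disc 6: 170 + 130 + 60 = 360
This matches the lower bound, so 6 is optimal.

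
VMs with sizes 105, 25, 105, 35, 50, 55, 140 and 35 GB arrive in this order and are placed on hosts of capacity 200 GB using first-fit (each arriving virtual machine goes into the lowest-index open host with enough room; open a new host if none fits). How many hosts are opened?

  105 → host 1 (new)  [load 105/200]
  25 → host 1  [load 130/200]
  105 → host 2 (new)  [load 105/200]
  35 → host 1  [load 165/200]
  50 → host 2  [load 155/200]
  55 → host 3 (new)  [load 55/200]
  140 → host 3  [load 195/200]
  35 → host 1  [load 200/200]
3 hosts opened.

3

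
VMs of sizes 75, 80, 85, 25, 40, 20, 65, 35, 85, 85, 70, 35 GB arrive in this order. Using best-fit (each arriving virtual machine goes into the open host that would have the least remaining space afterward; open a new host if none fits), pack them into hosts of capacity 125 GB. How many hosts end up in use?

7

  75 → host 1 (new)  [load 75/125]
  80 → host 2 (new)  [load 80/125]
  85 → host 3 (new)  [load 85/125]
  25 → host 3  [load 110/125]
  40 → host 2  [load 120/125]
  20 → host 1  [load 95/125]
  65 → host 4 (new)  [load 65/125]
  35 → host 4  [load 100/125]
  85 → host 5 (new)  [load 85/125]
  85 → host 6 (new)  [load 85/125]
  70 → host 7 (new)  [load 70/125]
  35 → host 5  [load 120/125]
7 hosts opened.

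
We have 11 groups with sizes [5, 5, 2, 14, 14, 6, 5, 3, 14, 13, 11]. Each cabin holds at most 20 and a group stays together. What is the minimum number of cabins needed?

Total = 14 + 14 + 14 + 13 + 11 + 6 + 5 + 5 + 5 + 3 + 2 = 92.
Lower bound: ⌈92/20⌉ = 5 cabins.
A packing using 5 cabins:
  cabin 1: 14 + 6 = 20
  cabin 2: 14 + 5 = 19
  cabin 3: 14 + 5 = 19
  cabin 4: 13 + 5 + 2 = 20
  cabin 5: 11 + 3 = 14
This matches the lower bound, so 5 is optimal.

5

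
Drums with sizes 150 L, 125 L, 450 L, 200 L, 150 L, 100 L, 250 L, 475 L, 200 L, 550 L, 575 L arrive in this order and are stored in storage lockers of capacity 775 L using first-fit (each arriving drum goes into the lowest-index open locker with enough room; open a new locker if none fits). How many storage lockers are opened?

5

  150 → locker 1 (new)  [load 150/775]
  125 → locker 1  [load 275/775]
  450 → locker 1  [load 725/775]
  200 → locker 2 (new)  [load 200/775]
  150 → locker 2  [load 350/775]
  100 → locker 2  [load 450/775]
  250 → locker 2  [load 700/775]
  475 → locker 3 (new)  [load 475/775]
  200 → locker 3  [load 675/775]
  550 → locker 4 (new)  [load 550/775]
  575 → locker 5 (new)  [load 575/775]
5 storage lockers opened.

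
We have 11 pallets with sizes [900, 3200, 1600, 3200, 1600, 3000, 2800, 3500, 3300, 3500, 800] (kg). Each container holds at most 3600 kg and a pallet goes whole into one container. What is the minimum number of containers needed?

9

Total = 3500 + 3500 + 3300 + 3200 + 3200 + 3000 + 2800 + 1600 + 1600 + 900 + 800 = 27400 kg.
Lower bound: ⌈27400/3600⌉ = 8 containers.
A packing using 9 containers:
  container 1: 3500 = 3500
  container 2: 3500 = 3500
  container 3: 3300 = 3300
  container 4: 3200 = 3200
  container 5: 3200 = 3200
  container 6: 3000 = 3000
  container 7: 2800 + 800 = 3600
  container 8: 1600 + 1600 = 3200
  container 9: 900 = 900
No arrangement into 8 containers stays within capacity, so 9 is optimal.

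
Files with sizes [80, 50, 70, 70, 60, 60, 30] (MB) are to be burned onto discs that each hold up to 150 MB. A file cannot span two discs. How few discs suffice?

Total = 80 + 70 + 70 + 60 + 60 + 50 + 30 = 420 MB.
Lower bound: ⌈420/150⌉ = 3 discs.
A packing using 3 discs:
  disc 1: 80 + 70 = 150
  disc 2: 70 + 60 = 130
  disc 3: 60 + 50 + 30 = 140
This matches the lower bound, so 3 is optimal.

3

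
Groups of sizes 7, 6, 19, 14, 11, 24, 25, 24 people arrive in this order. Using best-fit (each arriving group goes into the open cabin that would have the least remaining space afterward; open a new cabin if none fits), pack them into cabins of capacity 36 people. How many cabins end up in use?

5

  7 → cabin 1 (new)  [load 7/36]
  6 → cabin 1  [load 13/36]
  19 → cabin 1  [load 32/36]
  14 → cabin 2 (new)  [load 14/36]
  11 → cabin 2  [load 25/36]
  24 → cabin 3 (new)  [load 24/36]
  25 → cabin 4 (new)  [load 25/36]
  24 → cabin 5 (new)  [load 24/36]
5 cabins opened.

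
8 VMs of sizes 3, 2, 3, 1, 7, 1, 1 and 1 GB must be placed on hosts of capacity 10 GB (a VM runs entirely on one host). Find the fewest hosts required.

2

Total = 7 + 3 + 3 + 2 + 1 + 1 + 1 + 1 = 19 GB.
Lower bound: ⌈19/10⌉ = 2 hosts.
A packing using 2 hosts:
  host 1: 7 + 3 = 10
  host 2: 3 + 2 + 1 + 1 + 1 + 1 = 9
This matches the lower bound, so 2 is optimal.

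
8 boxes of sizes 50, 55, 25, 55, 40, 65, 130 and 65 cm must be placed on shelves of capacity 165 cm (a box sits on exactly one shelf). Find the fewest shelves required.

Total = 130 + 65 + 65 + 55 + 55 + 50 + 40 + 25 = 485 cm.
Lower bound: ⌈485/165⌉ = 3 shelves.
A packing using 4 shelves:
  shelf 1: 130 + 25 = 155
  shelf 2: 65 + 65 = 130
  shelf 3: 55 + 55 + 50 = 160
  shelf 4: 40 = 40
No arrangement into 3 shelves stays within capacity, so 4 is optimal.

4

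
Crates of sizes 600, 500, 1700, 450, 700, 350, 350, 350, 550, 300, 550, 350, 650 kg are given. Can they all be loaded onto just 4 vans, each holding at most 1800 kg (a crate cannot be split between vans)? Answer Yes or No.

No

Total = 7400 kg; ⌈7400/1800⌉ = 5.
At least 5 vans are required, but only 4 are allowed.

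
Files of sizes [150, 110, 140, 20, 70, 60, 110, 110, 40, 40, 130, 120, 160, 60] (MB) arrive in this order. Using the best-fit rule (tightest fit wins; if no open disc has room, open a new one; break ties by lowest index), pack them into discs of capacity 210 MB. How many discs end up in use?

8

  150 → disc 1 (new)  [load 150/210]
  110 → disc 2 (new)  [load 110/210]
  140 → disc 3 (new)  [load 140/210]
  20 → disc 1  [load 170/210]
  70 → disc 3  [load 210/210]
  60 → disc 2  [load 170/210]
  110 → disc 4 (new)  [load 110/210]
  110 → disc 5 (new)  [load 110/210]
  40 → disc 1  [load 210/210]
  40 → disc 2  [load 210/210]
  130 → disc 6 (new)  [load 130/210]
  120 → disc 7 (new)  [load 120/210]
  160 → disc 8 (new)  [load 160/210]
  60 → disc 6  [load 190/210]
8 discs opened.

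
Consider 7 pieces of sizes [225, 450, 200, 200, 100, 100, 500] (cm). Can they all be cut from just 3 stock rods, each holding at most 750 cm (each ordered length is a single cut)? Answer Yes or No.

Yes

A valid assignment using 3 stock rods:
  stock rod 1: 500 + 225 = 725
  stock rod 2: 450 + 200 + 100 = 750
  stock rod 3: 200 + 100 = 300
Every load is within 750 cm, so 3 stock rods suffice.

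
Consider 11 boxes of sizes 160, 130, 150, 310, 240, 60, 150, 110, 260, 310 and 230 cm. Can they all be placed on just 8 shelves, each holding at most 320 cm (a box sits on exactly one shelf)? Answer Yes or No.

A valid assignment using 8 shelves:
  shelf 1: 310 = 310
  shelf 2: 310 = 310
  shelf 3: 260 + 60 = 320
  shelf 4: 240 = 240
  shelf 5: 230 = 230
  shelf 6: 160 + 150 = 310
  shelf 7: 150 + 130 = 280
  shelf 8: 110 = 110
Every load is within 320 cm, so 8 shelves suffice.

Yes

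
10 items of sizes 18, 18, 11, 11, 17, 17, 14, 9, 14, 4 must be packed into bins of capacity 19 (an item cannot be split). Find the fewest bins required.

9

Total = 18 + 18 + 17 + 17 + 14 + 14 + 11 + 11 + 9 + 4 = 133.
Lower bound: ⌈133/19⌉ = 7 bins.
Also, 8 items each exceed 19/2, and no two of those can share a bin, so at least 8 bins are needed.
A packing using 9 bins:
  bin 1: 18 = 18
  bin 2: 18 = 18
  bin 3: 17 = 17
  bin 4: 17 = 17
  bin 5: 14 + 4 = 18
  bin 6: 14 = 14
  bin 7: 11 = 11
  bin 8: 11 = 11
  bin 9: 9 = 9
No arrangement into 8 bins stays within capacity, so 9 is optimal.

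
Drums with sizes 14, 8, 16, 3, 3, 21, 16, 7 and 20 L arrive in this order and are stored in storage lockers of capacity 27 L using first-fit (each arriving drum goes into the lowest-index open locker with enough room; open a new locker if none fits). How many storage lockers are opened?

  14 → locker 1 (new)  [load 14/27]
  8 → locker 1  [load 22/27]
  16 → locker 2 (new)  [load 16/27]
  3 → locker 1  [load 25/27]
  3 → locker 2  [load 19/27]
  21 → locker 3 (new)  [load 21/27]
  16 → locker 4 (new)  [load 16/27]
  7 → locker 2  [load 26/27]
  20 → locker 5 (new)  [load 20/27]
5 storage lockers opened.

5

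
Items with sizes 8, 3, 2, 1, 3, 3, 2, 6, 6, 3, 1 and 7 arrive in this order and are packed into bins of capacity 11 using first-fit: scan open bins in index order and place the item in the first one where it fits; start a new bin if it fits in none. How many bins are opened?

5

  8 → bin 1 (new)  [load 8/11]
  3 → bin 1  [load 11/11]
  2 → bin 2 (new)  [load 2/11]
  1 → bin 2  [load 3/11]
  3 → bin 2  [load 6/11]
  3 → bin 2  [load 9/11]
  2 → bin 2  [load 11/11]
  6 → bin 3 (new)  [load 6/11]
  6 → bin 4 (new)  [load 6/11]
  3 → bin 3  [load 9/11]
  1 → bin 3  [load 10/11]
  7 → bin 5 (new)  [load 7/11]
5 bins opened.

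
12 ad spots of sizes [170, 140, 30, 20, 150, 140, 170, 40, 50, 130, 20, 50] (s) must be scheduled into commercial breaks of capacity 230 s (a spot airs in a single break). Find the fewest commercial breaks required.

Total = 170 + 170 + 150 + 140 + 140 + 130 + 50 + 50 + 40 + 30 + 20 + 20 = 1110 s.
Lower bound: ⌈1110/230⌉ = 5 commercial breaks.
Also, 6 ad spots each exceed 115 s, and no two of those can share a break, so at least 6 commercial breaks are needed.
A packing using 6 commercial breaks:
  break 1: 170 + 50 = 220
  break 2: 170 + 50 = 220
  break 3: 150 + 40 + 30 = 220
  break 4: 140 + 20 + 20 = 180
  break 5: 140 = 140
  break 6: 130 = 130
This matches the lower bound, so 6 is optimal.

6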